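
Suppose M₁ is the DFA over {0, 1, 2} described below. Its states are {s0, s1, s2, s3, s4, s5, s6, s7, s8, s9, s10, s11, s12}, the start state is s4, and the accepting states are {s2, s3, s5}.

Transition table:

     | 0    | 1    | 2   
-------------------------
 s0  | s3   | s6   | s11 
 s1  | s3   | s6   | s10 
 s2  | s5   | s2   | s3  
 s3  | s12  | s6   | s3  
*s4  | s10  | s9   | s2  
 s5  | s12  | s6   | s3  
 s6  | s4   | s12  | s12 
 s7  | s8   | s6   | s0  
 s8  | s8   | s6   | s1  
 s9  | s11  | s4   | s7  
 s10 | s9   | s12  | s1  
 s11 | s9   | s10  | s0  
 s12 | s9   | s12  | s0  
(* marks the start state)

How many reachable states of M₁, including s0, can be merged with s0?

Start with accepting vs non-accepting: {s2,s3,s5} | {s0,s1,s4,s6,s7,s8,s9,s10,s11,s12}.
On input 0, block {s2,s3,s5} splits into {s3,s5} and {s2}.
Refine {s0,s1,s4,s6,s7,s8,s9,s10,s11,s12} on symbol 0: members go to different blocks, giving {s4,s6,s7,s8,s9,s10,s11,s12} and {s0,s1}.
Refine {s4,s6,s7,s8,s9,s10,s11,s12} on symbol 2: members go to different blocks, giving {s7,s8,s10,s11,s12} and {s6,s9} and {s4}.
Refine {s7,s8,s10,s11,s12} on symbol 0: members go to different blocks, giving {s10,s11,s12} and {s7,s8}.
Refine {s6,s9} on symbol 0: members go to different blocks, giving {s6} and {s9}.
Stable partition: {s3,s5} | {s10,s11,s12} | {s2} | {s0,s1} | {s6} | {s4} | {s7,s8} | {s9} — 8 equivalence classes.
State s0 belongs to the block {s0,s1}, which has 2 states.

2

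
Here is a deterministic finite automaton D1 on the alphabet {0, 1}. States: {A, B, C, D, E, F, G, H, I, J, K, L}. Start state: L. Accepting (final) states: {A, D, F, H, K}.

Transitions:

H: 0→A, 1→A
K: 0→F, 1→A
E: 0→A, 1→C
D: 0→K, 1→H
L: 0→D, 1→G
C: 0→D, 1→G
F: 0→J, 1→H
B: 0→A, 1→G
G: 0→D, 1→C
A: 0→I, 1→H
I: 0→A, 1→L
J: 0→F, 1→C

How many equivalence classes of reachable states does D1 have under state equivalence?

First remove the unreachable states {B,E}; 10 states remain.
Initial partition by acceptance: {A,D,F,H,K} | {C,G,I,J,L}.
Split {A,D,F,H,K} by δ(·,0) → {D,H,K} and {A,F}.
Refine {D,H,K} on symbol 0: members go to different blocks, giving {H,K} and {D}.
Split {C,G,I,J,L} by δ(·,0) → {C,G,L} and {I,J}.
The partition is now stable with 5 blocks: {H,K} | {C,G,L} | {A,F} | {D} | {I,J}.

5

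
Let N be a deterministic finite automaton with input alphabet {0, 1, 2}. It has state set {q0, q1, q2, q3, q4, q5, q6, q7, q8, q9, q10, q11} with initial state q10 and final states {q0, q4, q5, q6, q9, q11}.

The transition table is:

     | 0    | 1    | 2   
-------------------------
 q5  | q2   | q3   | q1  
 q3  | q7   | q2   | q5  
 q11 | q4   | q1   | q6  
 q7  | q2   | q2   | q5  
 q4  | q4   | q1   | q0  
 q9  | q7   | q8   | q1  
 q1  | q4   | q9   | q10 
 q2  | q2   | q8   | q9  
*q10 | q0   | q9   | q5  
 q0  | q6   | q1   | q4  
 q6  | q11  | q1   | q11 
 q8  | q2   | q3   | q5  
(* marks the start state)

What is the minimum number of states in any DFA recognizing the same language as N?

5

Every state is reachable, so we keep all 12.
Start with accepting vs non-accepting: {q0,q4,q5,q6,q9,q11} | {q1,q2,q3,q7,q8,q10}.
Refine {q0,q4,q5,q6,q9,q11} on symbol 0: members go to different blocks, giving {q0,q4,q6,q11} and {q5,q9}.
On input 0, block {q1,q2,q3,q7,q8,q10} splits into {q2,q3,q7,q8} and {q1,q10}.
Split {q1,q10} by δ(·,2) → {q1} and {q10}.
Stable partition: {q0,q4,q6,q11} | {q2,q3,q7,q8} | {q5,q9} | {q1} | {q10} — 5 equivalence classes.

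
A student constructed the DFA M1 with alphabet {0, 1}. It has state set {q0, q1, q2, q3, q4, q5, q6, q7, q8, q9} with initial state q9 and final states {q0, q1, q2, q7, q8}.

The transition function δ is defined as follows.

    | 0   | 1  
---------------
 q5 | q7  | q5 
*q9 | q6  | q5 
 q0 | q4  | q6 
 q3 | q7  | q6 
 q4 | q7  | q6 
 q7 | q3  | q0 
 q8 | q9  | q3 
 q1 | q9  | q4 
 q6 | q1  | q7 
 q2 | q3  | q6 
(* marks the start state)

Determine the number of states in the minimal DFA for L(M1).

7

Reachable states from the start: {q0,q1,q3,q4,q5,q6,q7,q9}. Unreachable: {q2,q8} — drop them.
P0 = {q0,q1,q7} | {q3,q4,q5,q6,q9}.
On input 1, block {q0,q1,q7} splits into {q0,q1} and {q7}.
Refine {q3,q4,q5,q6,q9} on symbol 0: members go to different blocks, giving {q3,q4,q5} and {q6} and {q9}.
On input 0, block {q0,q1} splits into {q0} and {q1}.
Split {q3,q4,q5} by δ(·,1) → {q3,q4} and {q5}.
Stable partition: {q0} | {q3,q4} | {q7} | {q6} | {q9} | {q1} | {q5} — 7 equivalence classes.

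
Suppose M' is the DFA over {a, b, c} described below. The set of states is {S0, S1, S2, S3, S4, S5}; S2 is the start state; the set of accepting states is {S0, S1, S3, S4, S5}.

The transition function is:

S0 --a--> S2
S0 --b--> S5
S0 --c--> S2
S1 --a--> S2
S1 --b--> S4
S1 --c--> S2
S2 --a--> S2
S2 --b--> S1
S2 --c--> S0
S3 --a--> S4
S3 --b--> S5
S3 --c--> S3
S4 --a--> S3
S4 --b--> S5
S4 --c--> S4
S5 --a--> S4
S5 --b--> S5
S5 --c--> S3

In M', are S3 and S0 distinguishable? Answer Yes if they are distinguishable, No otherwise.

Initial partition by acceptance: {S0,S1,S3,S4,S5} | {S2}.
On input a, block {S0,S1,S3,S4,S5} splits into {S3,S4,S5} and {S0,S1}.
The partition is now stable with 3 blocks: {S3,S4,S5} | {S2} | {S0,S1}.
S3 and S0 end up in different blocks, so they are distinguishable. For instance, the string 'a' is accepted from only S3.

Yes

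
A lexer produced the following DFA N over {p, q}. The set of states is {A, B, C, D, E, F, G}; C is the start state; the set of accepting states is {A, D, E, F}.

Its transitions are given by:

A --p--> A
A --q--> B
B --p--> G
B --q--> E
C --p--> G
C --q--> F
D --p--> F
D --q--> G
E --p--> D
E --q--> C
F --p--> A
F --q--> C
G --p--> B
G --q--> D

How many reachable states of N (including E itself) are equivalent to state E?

4

All states are reachable from the start state.
Initial partition by acceptance: {A,D,E,F} | {B,C,G}.
The partition is now stable with 2 blocks: {A,D,E,F} | {B,C,G}.
The equivalence class containing E is {A,D,E,F}, of size 4.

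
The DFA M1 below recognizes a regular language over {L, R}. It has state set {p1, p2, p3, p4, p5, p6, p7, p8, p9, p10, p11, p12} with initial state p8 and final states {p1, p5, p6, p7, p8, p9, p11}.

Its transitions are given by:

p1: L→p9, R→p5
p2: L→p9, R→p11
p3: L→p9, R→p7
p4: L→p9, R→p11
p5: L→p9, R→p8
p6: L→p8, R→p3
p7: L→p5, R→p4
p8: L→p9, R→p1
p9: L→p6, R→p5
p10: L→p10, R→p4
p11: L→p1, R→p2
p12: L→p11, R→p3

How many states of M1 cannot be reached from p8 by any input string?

No path from p8 leads to p10, p12; the other 10 states are all reachable.

2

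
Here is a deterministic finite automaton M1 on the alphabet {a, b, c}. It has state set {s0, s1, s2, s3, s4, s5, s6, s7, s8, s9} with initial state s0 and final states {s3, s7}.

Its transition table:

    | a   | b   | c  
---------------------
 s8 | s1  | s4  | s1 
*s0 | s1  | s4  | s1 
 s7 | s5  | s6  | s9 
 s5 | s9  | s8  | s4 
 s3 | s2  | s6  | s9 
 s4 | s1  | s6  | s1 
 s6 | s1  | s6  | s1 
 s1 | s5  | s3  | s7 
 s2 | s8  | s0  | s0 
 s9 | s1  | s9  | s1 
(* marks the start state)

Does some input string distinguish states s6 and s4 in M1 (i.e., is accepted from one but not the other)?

No

P0 = {s3,s7} | {s0,s1,s2,s4,s5,s6,s8,s9}.
On input b, block {s0,s1,s2,s4,s5,s6,s8,s9} splits into {s0,s2,s4,s5,s6,s8,s9} and {s1}.
On input a, block {s0,s2,s4,s5,s6,s8,s9} splits into {s0,s4,s6,s8,s9} and {s2,s5}.
Stable partition: {s3,s7} | {s0,s4,s6,s8,s9} | {s1} | {s2,s5} — 4 equivalence classes.
s6 and s4 lie in the same block of the stable partition, so they are equivalent — no string distinguishes them.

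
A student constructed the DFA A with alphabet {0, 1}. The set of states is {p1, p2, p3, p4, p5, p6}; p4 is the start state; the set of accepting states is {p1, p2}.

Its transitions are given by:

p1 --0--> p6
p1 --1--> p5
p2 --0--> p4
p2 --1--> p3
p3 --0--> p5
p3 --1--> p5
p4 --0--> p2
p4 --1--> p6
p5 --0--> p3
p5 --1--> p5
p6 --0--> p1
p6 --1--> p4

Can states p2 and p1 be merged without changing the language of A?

Start with accepting vs non-accepting: {p1,p2} | {p3,p4,p5,p6}.
On input 0, block {p3,p4,p5,p6} splits into {p3,p5} and {p4,p6}.
No further refinement is possible. Final partition (3 blocks): {p1,p2} | {p3,p5} | {p4,p6}.
p2 and p1 lie in the same block of the stable partition, so they are equivalent — no string distinguishes them.

Yes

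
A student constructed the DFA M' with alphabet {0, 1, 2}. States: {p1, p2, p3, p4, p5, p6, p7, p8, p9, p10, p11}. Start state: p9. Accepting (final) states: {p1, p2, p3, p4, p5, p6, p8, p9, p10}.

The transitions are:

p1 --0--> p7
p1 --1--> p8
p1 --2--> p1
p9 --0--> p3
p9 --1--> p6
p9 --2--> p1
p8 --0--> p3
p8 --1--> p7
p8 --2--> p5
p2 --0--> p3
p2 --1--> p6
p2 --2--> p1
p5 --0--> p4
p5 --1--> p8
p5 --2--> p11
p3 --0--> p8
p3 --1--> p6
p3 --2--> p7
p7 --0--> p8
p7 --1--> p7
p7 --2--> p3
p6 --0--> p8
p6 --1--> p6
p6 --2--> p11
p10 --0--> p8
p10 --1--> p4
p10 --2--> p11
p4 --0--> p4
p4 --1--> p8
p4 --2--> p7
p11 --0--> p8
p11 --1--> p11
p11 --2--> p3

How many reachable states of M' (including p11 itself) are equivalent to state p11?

2

First remove the unreachable states {p2,p10}; 9 states remain.
Start with accepting vs non-accepting: {p1,p3,p4,p5,p6,p8,p9} | {p7,p11}.
Refine {p1,p3,p4,p5,p6,p8,p9} on symbol 0: members go to different blocks, giving {p3,p4,p5,p6,p8,p9} and {p1}.
Split {p3,p4,p5,p6,p8,p9} by δ(·,1) → {p3,p4,p5,p6,p9} and {p8}.
On input 0, block {p3,p4,p5,p6,p9} splits into {p4,p5,p9} and {p3,p6}.
Refine {p4,p5,p9} on symbol 0: members go to different blocks, giving {p4,p5} and {p9}.
Stable partition: {p4,p5} | {p7,p11} | {p1} | {p8} | {p3,p6} | {p9} — 6 equivalence classes.
State p11 belongs to the block {p7,p11}, which has 2 states.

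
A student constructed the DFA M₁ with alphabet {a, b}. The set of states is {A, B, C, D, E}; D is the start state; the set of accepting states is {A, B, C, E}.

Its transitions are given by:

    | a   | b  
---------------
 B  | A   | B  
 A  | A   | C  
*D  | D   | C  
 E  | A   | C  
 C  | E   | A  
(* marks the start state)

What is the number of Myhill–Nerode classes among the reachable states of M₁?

Reachable states from the start: {A,C,D,E}. Unreachable: {B} — drop them.
Initial partition by acceptance: {A,C,E} | {D}.
Stable partition: {A,C,E} | {D} — 2 equivalence classes.

2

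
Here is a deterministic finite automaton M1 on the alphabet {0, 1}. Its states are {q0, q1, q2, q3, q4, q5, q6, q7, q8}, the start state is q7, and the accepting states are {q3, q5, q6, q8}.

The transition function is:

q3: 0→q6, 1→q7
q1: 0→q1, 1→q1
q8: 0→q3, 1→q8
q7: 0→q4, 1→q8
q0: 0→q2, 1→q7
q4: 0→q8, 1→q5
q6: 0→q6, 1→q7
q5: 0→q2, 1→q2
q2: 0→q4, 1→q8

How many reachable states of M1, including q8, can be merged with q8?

Reachable states from the start: {q2,q3,q4,q5,q6,q7,q8}. Unreachable: {q0,q1} — drop them.
Initial partition by acceptance: {q3,q5,q6,q8} | {q2,q4,q7}.
Refine {q3,q5,q6,q8} on symbol 0: members go to different blocks, giving {q3,q6,q8} and {q5}.
Split {q3,q6,q8} by δ(·,1) → {q3,q6} and {q8}.
Split {q2,q4,q7} by δ(·,0) → {q2,q7} and {q4}.
No further refinement is possible. Final partition (5 blocks): {q3,q6} | {q2,q7} | {q5} | {q8} | {q4}.
State q8 belongs to the block {q8}, which has 1 states.

1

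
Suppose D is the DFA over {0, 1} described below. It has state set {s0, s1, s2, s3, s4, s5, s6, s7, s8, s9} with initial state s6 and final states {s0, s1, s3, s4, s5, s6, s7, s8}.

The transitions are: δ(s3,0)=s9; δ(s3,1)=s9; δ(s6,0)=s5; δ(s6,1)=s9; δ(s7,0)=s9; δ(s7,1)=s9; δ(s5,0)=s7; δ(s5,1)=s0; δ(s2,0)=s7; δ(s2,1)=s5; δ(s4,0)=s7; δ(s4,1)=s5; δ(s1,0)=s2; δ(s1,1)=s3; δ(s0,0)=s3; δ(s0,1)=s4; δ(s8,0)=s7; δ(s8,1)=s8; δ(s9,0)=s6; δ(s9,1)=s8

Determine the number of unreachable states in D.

BFS from s6 reaches {s0, s3, s4, s5, s6, s7, s8, s9}; the 2 state(s) s1, s2 are never visited.

2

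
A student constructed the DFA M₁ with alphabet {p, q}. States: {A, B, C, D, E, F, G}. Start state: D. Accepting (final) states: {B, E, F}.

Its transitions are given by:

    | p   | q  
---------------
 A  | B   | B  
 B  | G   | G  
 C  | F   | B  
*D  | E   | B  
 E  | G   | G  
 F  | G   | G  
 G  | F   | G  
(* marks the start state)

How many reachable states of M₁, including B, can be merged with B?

3

States {A,C} cannot be reached from the start state, so discard them.
Start with accepting vs non-accepting: {B,E,F} | {D,G}.
On input q, block {D,G} splits into {D} and {G}.
Stable partition: {B,E,F} | {D} | {G} — 3 equivalence classes.
State B belongs to the block {B,E,F}, which has 3 states.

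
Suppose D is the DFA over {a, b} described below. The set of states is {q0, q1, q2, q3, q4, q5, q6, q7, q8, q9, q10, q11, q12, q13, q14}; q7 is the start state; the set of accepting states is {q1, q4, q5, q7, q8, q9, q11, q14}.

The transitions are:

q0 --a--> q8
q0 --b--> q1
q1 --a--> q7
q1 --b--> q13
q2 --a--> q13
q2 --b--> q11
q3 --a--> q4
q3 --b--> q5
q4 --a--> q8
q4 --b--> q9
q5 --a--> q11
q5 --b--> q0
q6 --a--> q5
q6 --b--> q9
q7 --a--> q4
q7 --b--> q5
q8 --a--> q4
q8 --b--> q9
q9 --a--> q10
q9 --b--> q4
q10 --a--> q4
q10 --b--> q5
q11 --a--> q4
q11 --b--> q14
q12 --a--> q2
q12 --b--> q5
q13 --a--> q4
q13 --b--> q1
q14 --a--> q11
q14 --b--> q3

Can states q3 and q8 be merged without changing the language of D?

No

States {q2,q6,q12} cannot be reached from the start state, so discard them.
Start with accepting vs non-accepting: {q1,q4,q5,q7,q8,q9,q11,q14} | {q0,q3,q10,q13}.
Refine {q1,q4,q5,q7,q8,q9,q11,q14} on symbol a: members go to different blocks, giving {q1,q4,q5,q7,q8,q11,q14} and {q9}.
Refine {q1,q4,q5,q7,q8,q11,q14} on symbol b: members go to different blocks, giving {q1,q5,q14} and {q4,q8} and {q7,q11}.
The partition is now stable with 5 blocks: {q1,q5,q14} | {q0,q3,q10,q13} | {q9} | {q4,q8} | {q7,q11}.
q3 and q8 end up in different blocks, so they are distinguishable. For instance, the string 'ε' is accepted from only q8.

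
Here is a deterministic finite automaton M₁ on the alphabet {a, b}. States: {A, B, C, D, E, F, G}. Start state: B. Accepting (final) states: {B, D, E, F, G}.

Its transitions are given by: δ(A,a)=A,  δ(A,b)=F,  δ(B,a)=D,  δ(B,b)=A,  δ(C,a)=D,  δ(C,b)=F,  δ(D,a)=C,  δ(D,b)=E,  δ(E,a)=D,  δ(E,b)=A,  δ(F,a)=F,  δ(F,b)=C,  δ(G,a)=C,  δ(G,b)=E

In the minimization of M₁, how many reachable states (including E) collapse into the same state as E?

2

States {G} cannot be reached from the start state, so discard them.
Initial partition by acceptance: {B,D,E,F} | {A,C}.
Refine {B,D,E,F} on symbol a: members go to different blocks, giving {B,E,F} and {D}.
On input a, block {B,E,F} splits into {B,E} and {F}.
Split {A,C} by δ(·,a) → {A} and {C}.
The partition is now stable with 5 blocks: {B,E} | {A} | {D} | {F} | {C}.
State E belongs to the block {B,E}, which has 2 states.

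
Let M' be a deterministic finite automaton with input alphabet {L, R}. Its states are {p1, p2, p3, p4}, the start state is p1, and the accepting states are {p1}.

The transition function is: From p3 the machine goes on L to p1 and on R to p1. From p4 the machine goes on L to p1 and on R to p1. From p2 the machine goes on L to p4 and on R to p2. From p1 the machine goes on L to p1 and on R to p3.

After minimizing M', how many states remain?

2

States {p2,p4} cannot be reached from the start state, so discard them.
Start with accepting vs non-accepting: {p1} | {p3}.
Stable partition: {p1} | {p3} — 2 equivalence classes.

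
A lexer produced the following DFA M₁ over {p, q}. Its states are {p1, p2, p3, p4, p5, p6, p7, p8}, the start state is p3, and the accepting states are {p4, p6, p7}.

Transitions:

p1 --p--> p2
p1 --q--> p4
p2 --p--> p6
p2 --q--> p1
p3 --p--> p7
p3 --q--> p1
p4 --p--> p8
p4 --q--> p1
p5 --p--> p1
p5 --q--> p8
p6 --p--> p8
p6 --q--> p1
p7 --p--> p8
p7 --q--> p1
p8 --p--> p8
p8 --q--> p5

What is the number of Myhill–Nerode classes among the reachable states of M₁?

Initial partition by acceptance: {p4,p6,p7} | {p1,p2,p3,p5,p8}.
Refine {p1,p2,p3,p5,p8} on symbol p: members go to different blocks, giving {p1,p5,p8} and {p2,p3}.
Split {p1,p5,p8} by δ(·,p) → {p5,p8} and {p1}.
On input p, block {p5,p8} splits into {p5} and {p8}.
Stable partition: {p4,p6,p7} | {p5} | {p2,p3} | {p1} | {p8} — 5 equivalence classes.

5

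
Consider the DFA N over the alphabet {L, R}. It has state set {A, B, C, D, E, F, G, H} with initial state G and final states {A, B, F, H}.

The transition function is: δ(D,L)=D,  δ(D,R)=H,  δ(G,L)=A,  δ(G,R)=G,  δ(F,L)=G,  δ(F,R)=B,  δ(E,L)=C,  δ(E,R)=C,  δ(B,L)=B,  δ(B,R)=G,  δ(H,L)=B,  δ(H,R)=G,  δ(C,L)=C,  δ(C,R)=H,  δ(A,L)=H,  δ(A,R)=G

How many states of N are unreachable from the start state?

BFS from G reaches {A, B, G, H}; the 4 state(s) C, D, E, F are never visited.

4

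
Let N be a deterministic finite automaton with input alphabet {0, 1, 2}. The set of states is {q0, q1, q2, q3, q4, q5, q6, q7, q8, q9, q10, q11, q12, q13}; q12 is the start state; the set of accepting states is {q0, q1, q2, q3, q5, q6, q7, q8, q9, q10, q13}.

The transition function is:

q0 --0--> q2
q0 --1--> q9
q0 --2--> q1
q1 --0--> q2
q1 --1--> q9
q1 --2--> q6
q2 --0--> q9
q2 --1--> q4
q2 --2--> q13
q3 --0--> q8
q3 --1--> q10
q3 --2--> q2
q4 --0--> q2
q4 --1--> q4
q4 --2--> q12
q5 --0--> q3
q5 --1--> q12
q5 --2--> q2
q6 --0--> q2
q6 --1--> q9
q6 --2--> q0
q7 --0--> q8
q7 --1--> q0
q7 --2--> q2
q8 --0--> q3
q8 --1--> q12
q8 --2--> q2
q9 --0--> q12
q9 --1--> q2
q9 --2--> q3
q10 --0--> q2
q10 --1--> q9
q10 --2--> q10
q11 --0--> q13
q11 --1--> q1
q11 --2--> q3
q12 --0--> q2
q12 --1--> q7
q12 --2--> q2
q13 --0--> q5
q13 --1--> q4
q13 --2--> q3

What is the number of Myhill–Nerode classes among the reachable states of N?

First remove the unreachable states {q11}; 13 states remain.
P0 = {q0,q1,q2,q3,q5,q6,q7,q8,q9,q10,q13} | {q4,q12}.
On input 0, block {q0,q1,q2,q3,q5,q6,q7,q8,q9,q10,q13} splits into {q0,q1,q2,q3,q5,q6,q7,q8,q10,q13} and {q9}.
Refine {q0,q1,q2,q3,q5,q6,q7,q8,q10,q13} on symbol 0: members go to different blocks, giving {q0,q1,q3,q5,q6,q7,q8,q10,q13} and {q2}.
On input 0, block {q0,q1,q3,q5,q6,q7,q8,q10,q13} splits into {q3,q5,q7,q8,q13} and {q0,q1,q6,q10}.
Split {q3,q5,q7,q8,q13} by δ(·,1) → {q5,q8,q13} and {q3,q7}.
Split {q5,q8,q13} by δ(·,0) → {q5,q8} and {q13}.
Split {q4,q12} by δ(·,1) → {q4} and {q12}.
The partition is now stable with 8 blocks: {q5,q8} | {q4} | {q9} | {q2} | {q0,q1,q6,q10} | {q3,q7} | {q13} | {q12}.

8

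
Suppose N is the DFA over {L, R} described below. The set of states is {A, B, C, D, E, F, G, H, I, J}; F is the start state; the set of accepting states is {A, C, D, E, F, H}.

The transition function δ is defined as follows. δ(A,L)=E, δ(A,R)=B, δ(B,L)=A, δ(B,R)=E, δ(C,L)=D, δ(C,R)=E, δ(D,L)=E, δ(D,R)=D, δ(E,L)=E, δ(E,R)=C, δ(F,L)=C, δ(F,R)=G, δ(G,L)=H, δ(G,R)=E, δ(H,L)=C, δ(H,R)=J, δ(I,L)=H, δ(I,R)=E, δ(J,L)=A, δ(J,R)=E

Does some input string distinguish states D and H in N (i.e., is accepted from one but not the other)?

Yes

First remove the unreachable states {I}; 9 states remain.
Initial partition by acceptance: {A,C,D,E,F,H} | {B,G,J}.
On input R, block {A,C,D,E,F,H} splits into {A,F,H} and {C,D,E}.
No further refinement is possible. Final partition (3 blocks): {A,F,H} | {B,G,J} | {C,D,E}.
D and H end up in different blocks, so they are distinguishable. For instance, the string 'R' is accepted from only D.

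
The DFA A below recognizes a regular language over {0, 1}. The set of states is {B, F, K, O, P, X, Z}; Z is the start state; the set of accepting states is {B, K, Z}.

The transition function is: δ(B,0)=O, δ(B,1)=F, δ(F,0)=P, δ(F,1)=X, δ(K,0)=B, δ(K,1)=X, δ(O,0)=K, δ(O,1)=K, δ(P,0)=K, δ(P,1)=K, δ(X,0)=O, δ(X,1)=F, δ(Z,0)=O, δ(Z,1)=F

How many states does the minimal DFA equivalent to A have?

All states are reachable from the start state.
Initial partition by acceptance: {B,K,Z} | {F,O,P,X}.
On input 0, block {B,K,Z} splits into {B,Z} and {K}.
On input 0, block {F,O,P,X} splits into {O,P} and {F,X}.
The partition is now stable with 4 blocks: {B,Z} | {O,P} | {K} | {F,X}.

4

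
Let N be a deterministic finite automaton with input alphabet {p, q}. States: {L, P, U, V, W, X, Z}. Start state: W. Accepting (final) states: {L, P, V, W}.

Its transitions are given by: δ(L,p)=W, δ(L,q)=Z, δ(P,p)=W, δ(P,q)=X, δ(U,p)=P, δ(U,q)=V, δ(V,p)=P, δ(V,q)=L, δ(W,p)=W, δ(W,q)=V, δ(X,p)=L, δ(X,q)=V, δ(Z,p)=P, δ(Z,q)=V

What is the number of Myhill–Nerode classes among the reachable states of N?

4

First remove the unreachable states {U}; 6 states remain.
Start with accepting vs non-accepting: {L,P,V,W} | {X,Z}.
Refine {L,P,V,W} on symbol q: members go to different blocks, giving {V,W} and {L,P}.
On input p, block {V,W} splits into {W} and {V}.
No further refinement is possible. Final partition (4 blocks): {W} | {X,Z} | {L,P} | {V}.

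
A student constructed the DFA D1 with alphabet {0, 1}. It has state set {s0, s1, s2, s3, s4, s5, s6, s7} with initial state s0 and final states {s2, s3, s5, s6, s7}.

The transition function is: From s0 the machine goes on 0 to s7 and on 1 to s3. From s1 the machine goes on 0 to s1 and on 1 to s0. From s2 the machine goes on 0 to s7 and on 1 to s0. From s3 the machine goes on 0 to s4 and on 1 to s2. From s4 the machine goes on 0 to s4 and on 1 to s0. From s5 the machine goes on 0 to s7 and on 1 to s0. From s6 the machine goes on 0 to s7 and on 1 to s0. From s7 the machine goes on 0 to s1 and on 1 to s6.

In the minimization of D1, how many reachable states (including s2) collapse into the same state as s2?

Reachable states from the start: {s0,s1,s2,s3,s4,s6,s7}. Unreachable: {s5} — drop them.
Initial partition by acceptance: {s2,s3,s6,s7} | {s0,s1,s4}.
Refine {s2,s3,s6,s7} on symbol 0: members go to different blocks, giving {s2,s6} and {s3,s7}.
Refine {s0,s1,s4} on symbol 0: members go to different blocks, giving {s1,s4} and {s0}.
Stable partition: {s2,s6} | {s1,s4} | {s3,s7} | {s0} — 4 equivalence classes.
The equivalence class containing s2 is {s2,s6}, of size 2.

2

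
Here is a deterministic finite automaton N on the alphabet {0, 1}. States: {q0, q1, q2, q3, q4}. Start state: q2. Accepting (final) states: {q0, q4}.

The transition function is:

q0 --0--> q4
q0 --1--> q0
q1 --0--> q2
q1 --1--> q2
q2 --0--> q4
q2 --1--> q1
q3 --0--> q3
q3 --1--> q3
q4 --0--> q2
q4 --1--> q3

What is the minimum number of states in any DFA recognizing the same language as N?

States {q0} cannot be reached from the start state, so discard them.
Start with accepting vs non-accepting: {q4} | {q1,q2,q3}.
Split {q1,q2,q3} by δ(·,0) → {q1,q3} and {q2}.
Split {q1,q3} by δ(·,0) → {q1} and {q3}.
The partition is now stable with 4 blocks: {q4} | {q1} | {q2} | {q3}.

4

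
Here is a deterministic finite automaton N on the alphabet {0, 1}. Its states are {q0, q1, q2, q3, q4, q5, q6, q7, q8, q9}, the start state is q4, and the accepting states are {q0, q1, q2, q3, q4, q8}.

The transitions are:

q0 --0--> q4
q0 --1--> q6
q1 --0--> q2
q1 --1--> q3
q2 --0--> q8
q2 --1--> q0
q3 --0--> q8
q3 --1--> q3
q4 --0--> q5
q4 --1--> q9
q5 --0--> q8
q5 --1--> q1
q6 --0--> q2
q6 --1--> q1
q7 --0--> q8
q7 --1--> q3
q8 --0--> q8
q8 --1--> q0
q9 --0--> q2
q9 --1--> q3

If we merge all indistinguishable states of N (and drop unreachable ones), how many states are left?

Reachable states from the start: {q0,q1,q2,q3,q4,q5,q6,q8,q9}. Unreachable: {q7} — drop them.
P0 = {q0,q1,q2,q3,q4,q8} | {q5,q6,q9}.
On input 0, block {q0,q1,q2,q3,q4,q8} splits into {q0,q1,q2,q3,q8} and {q4}.
Refine {q0,q1,q2,q3,q8} on symbol 0: members go to different blocks, giving {q1,q2,q3,q8} and {q0}.
On input 1, block {q1,q2,q3,q8} splits into {q1,q3} and {q2,q8}.
The partition is now stable with 5 blocks: {q1,q3} | {q5,q6,q9} | {q4} | {q0} | {q2,q8}.

5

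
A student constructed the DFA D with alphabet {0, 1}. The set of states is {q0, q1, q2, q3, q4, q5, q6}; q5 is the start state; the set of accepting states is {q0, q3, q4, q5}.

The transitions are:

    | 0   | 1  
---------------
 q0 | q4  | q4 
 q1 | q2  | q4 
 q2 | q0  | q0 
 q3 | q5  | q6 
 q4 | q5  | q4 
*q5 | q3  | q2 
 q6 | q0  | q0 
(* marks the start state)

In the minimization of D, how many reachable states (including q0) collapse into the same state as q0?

States {q1} cannot be reached from the start state, so discard them.
P0 = {q0,q3,q4,q5} | {q2,q6}.
On input 1, block {q0,q3,q4,q5} splits into {q0,q4} and {q3,q5}.
Refine {q0,q4} on symbol 0: members go to different blocks, giving {q0} and {q4}.
The partition is now stable with 4 blocks: {q0} | {q2,q6} | {q3,q5} | {q4}.
State q0 belongs to the block {q0}, which has 1 states.

1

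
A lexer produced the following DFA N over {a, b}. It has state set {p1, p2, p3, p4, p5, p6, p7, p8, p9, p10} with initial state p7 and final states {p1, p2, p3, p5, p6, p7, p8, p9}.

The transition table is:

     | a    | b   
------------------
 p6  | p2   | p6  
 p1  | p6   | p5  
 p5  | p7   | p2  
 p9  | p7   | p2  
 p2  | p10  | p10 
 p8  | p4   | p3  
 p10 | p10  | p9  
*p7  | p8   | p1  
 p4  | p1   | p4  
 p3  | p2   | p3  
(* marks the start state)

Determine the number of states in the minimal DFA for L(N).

8

All states are reachable from the start state.
Initial partition by acceptance: {p1,p2,p3,p5,p6,p7,p8,p9} | {p4,p10}.
On input a, block {p1,p2,p3,p5,p6,p7,p8,p9} splits into {p1,p3,p5,p6,p7,p9} and {p2,p8}.
Split {p1,p3,p5,p6,p7,p9} by δ(·,a) → {p1,p5,p9} and {p3,p6,p7}.
Refine {p1,p5,p9} on symbol b: members go to different blocks, giving {p5,p9} and {p1}.
Refine {p4,p10} on symbol a: members go to different blocks, giving {p4} and {p10}.
Refine {p2,p8} on symbol a: members go to different blocks, giving {p2} and {p8}.
On input a, block {p3,p6,p7} splits into {p3,p6} and {p7}.
Stable partition: {p5,p9} | {p4} | {p2} | {p3,p6} | {p1} | {p10} | {p8} | {p7} — 8 equivalence classes.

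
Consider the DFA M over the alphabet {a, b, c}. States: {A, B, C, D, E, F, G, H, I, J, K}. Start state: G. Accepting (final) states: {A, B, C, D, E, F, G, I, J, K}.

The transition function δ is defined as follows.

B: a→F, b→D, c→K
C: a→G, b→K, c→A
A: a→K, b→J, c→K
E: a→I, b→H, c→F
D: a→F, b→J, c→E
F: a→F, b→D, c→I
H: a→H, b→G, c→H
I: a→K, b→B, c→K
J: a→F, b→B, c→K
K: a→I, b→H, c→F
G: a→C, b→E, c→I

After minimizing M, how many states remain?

6

P0 = {A,B,C,D,E,F,G,I,J,K} | {H}.
Refine {A,B,C,D,E,F,G,I,J,K} on symbol b: members go to different blocks, giving {A,B,C,D,F,G,I,J} and {E,K}.
Split {A,B,C,D,F,G,I,J} by δ(·,a) → {B,C,D,F,G,J} and {A,I}.
Split {B,C,D,F,G,J} by δ(·,b) → {B,D,F,J} and {C,G}.
On input c, block {B,D,F,J} splits into {B,D,J} and {F}.
The partition is now stable with 6 blocks: {B,D,J} | {H} | {E,K} | {A,I} | {C,G} | {F}.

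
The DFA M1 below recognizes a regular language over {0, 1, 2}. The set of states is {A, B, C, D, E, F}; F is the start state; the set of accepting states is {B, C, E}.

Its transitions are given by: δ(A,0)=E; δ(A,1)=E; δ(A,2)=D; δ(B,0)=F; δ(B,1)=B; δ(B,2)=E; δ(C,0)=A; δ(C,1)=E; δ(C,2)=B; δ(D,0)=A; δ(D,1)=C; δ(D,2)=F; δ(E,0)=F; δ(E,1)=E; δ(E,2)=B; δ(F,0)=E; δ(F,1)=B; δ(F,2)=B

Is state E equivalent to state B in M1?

States {A,C,D} cannot be reached from the start state, so discard them.
Initial partition by acceptance: {B,E} | {F}.
No further refinement is possible. Final partition (2 blocks): {B,E} | {F}.
E and B lie in the same block of the stable partition, so they are equivalent — no string distinguishes them.

Yes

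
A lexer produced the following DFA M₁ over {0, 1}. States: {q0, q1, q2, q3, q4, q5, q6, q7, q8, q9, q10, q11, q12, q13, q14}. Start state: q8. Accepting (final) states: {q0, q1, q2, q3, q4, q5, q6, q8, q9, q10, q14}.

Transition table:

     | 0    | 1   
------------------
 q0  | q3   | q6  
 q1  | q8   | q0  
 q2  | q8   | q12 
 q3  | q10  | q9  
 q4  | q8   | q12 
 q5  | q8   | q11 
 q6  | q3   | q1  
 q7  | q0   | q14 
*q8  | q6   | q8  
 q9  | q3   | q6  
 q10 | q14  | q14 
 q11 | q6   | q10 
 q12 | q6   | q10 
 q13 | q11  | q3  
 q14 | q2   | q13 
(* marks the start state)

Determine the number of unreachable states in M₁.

BFS from q8 reaches {q0, q1, q2, q3, q6, q8, q9, q10, q11, q12, q13, q14}; the 3 state(s) q4, q5, q7 are never visited.

3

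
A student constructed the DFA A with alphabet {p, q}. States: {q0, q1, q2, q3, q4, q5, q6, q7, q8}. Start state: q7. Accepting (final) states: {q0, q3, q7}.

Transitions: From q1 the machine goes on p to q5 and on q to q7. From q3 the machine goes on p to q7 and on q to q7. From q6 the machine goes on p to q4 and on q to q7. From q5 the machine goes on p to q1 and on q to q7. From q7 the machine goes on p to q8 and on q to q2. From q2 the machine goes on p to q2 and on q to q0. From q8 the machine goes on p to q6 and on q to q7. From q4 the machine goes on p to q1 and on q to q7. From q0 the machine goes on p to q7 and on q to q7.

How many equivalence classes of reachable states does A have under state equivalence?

First remove the unreachable states {q3}; 8 states remain.
P0 = {q0,q7} | {q1,q2,q4,q5,q6,q8}.
Split {q0,q7} by δ(·,p) → {q0} and {q7}.
Split {q1,q2,q4,q5,q6,q8} by δ(·,q) → {q1,q4,q5,q6,q8} and {q2}.
The partition is now stable with 4 blocks: {q0} | {q1,q4,q5,q6,q8} | {q7} | {q2}.

4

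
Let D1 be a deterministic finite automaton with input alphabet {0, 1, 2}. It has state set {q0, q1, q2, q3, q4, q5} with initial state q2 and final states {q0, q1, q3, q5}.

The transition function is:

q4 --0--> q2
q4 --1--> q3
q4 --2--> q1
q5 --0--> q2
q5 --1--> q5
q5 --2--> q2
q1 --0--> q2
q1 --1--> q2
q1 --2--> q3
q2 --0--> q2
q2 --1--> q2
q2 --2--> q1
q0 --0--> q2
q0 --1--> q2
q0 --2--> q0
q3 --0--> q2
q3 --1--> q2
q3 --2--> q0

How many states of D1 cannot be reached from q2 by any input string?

2

Starting at q2 and following transitions, the reachable set is {q0, q1, q2, q3}. That leaves q4, q5 unreachable — 2 in total.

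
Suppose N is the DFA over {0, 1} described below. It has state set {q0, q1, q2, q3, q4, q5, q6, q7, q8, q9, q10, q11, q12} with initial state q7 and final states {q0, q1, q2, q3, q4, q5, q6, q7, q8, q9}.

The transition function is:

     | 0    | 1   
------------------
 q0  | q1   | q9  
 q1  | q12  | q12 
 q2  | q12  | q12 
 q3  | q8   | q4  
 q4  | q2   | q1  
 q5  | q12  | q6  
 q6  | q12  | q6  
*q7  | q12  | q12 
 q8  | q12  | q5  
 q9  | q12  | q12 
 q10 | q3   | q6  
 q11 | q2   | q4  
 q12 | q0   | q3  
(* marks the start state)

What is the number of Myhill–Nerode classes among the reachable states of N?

States {q10,q11} cannot be reached from the start state, so discard them.
P0 = {q0,q1,q2,q3,q4,q5,q6,q7,q8,q9} | {q12}.
Refine {q0,q1,q2,q3,q4,q5,q6,q7,q8,q9} on symbol 0: members go to different blocks, giving {q1,q2,q5,q6,q7,q8,q9} and {q0,q3,q4}.
Refine {q1,q2,q5,q6,q7,q8,q9} on symbol 1: members go to different blocks, giving {q1,q2,q7,q9} and {q5,q6,q8}.
Split {q0,q3,q4} by δ(·,0) → {q0,q4} and {q3}.
No further refinement is possible. Final partition (5 blocks): {q1,q2,q7,q9} | {q12} | {q0,q4} | {q5,q6,q8} | {q3}.

5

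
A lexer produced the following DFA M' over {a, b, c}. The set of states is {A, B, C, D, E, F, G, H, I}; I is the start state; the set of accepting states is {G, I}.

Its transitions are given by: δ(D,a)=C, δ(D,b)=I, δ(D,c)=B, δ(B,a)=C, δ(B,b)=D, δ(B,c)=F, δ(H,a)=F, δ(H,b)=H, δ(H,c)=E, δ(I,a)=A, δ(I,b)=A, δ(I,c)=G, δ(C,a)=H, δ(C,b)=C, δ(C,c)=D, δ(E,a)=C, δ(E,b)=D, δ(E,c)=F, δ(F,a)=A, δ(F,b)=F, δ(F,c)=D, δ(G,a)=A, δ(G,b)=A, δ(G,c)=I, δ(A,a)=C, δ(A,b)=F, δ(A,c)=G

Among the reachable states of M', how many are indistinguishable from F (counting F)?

Every state is reachable, so we keep all 9.
Initial partition by acceptance: {G,I} | {A,B,C,D,E,F,H}.
On input b, block {A,B,C,D,E,F,H} splits into {A,B,C,E,F,H} and {D}.
Refine {A,B,C,E,F,H} on symbol b: members go to different blocks, giving {A,C,F,H} and {B,E}.
Refine {A,C,F,H} on symbol c: members go to different blocks, giving {C,F} and {A} and {H}.
Refine {C,F} on symbol a: members go to different blocks, giving {C} and {F}.
Stable partition: {G,I} | {C} | {D} | {B,E} | {A} | {H} | {F} — 7 equivalence classes.
State F belongs to the block {F}, which has 1 states.

1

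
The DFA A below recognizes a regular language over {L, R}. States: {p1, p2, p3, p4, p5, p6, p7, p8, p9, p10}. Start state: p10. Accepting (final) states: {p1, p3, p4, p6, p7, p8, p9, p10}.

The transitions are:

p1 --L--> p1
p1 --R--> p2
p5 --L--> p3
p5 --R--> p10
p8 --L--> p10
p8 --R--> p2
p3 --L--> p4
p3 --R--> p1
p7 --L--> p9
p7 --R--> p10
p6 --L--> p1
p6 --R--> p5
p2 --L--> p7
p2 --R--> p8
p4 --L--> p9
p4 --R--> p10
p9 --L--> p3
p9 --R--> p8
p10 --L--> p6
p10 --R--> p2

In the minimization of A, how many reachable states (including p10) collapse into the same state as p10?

P0 = {p1,p3,p4,p6,p7,p8,p9,p10} | {p2,p5}.
Split {p1,p3,p4,p6,p7,p8,p9,p10} by δ(·,R) → {p1,p6,p8,p10} and {p3,p4,p7,p9}.
The partition is now stable with 3 blocks: {p1,p6,p8,p10} | {p2,p5} | {p3,p4,p7,p9}.
State p10 belongs to the block {p1,p6,p8,p10}, which has 4 states.

4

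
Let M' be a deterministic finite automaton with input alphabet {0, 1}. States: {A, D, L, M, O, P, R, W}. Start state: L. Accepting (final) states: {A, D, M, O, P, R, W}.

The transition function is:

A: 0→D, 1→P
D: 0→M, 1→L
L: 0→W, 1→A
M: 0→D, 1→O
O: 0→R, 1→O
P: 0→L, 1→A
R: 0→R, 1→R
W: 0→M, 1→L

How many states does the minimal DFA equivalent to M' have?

Every state is reachable, so we keep all 8.
P0 = {A,D,M,O,P,R,W} | {L}.
On input 0, block {A,D,M,O,P,R,W} splits into {A,D,M,O,R,W} and {P}.
Split {A,D,M,O,R,W} by δ(·,1) → {M,O,R} and {D,W} and {A}.
Refine {M,O,R} on symbol 0: members go to different blocks, giving {O,R} and {M}.
The partition is now stable with 6 blocks: {O,R} | {L} | {P} | {D,W} | {A} | {M}.

6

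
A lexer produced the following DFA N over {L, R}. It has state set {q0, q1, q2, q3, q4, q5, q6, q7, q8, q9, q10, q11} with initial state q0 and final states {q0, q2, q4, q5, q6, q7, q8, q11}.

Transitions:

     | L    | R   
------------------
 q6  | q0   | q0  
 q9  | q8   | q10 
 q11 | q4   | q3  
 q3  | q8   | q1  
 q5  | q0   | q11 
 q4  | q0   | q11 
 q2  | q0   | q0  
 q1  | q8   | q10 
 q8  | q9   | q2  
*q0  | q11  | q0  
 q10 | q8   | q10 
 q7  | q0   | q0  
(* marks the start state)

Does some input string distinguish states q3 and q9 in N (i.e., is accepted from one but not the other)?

No

Reachable states from the start: {q0,q1,q2,q3,q4,q8,q9,q10,q11}. Unreachable: {q5,q6,q7} — drop them.
Initial partition by acceptance: {q0,q2,q4,q8,q11} | {q1,q3,q9,q10}.
On input L, block {q0,q2,q4,q8,q11} splits into {q0,q2,q4,q11} and {q8}.
On input R, block {q0,q2,q4,q11} splits into {q0,q2,q4} and {q11}.
Split {q0,q2,q4} by δ(·,L) → {q2,q4} and {q0}.
Refine {q2,q4} on symbol R: members go to different blocks, giving {q2} and {q4}.
Stable partition: {q2} | {q1,q3,q9,q10} | {q8} | {q11} | {q0} | {q4} — 6 equivalence classes.
q3 and q9 lie in the same block of the stable partition, so they are equivalent — no string distinguishes them.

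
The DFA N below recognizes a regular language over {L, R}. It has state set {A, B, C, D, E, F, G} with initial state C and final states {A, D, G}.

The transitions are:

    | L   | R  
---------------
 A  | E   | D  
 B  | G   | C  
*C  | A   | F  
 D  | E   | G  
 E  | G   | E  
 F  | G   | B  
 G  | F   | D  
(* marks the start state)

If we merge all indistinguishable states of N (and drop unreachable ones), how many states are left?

Start with accepting vs non-accepting: {A,D,G} | {B,C,E,F}.
No further refinement is possible. Final partition (2 blocks): {A,D,G} | {B,C,E,F}.

2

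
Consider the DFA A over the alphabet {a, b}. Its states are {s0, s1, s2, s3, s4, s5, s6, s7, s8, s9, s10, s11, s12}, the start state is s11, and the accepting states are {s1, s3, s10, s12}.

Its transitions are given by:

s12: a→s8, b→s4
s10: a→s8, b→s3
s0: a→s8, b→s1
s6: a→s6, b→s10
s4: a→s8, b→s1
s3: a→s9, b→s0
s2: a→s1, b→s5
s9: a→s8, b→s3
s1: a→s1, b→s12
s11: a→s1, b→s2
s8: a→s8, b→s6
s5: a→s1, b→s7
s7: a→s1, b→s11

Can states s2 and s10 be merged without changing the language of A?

Every state is reachable, so we keep all 13.
Start with accepting vs non-accepting: {s1,s3,s10,s12} | {s0,s2,s4,s5,s6,s7,s8,s9,s11}.
Refine {s1,s3,s10,s12} on symbol a: members go to different blocks, giving {s3,s10,s12} and {s1}.
Split {s3,s10,s12} by δ(·,b) → {s3,s12} and {s10}.
Split {s0,s2,s4,s5,s6,s7,s8,s9,s11} by δ(·,a) → {s0,s4,s6,s8,s9} and {s2,s5,s7,s11}.
On input b, block {s0,s4,s6,s8,s9} splits into {s0,s4} and {s6} and {s8} and {s9}.
Split {s3,s12} by δ(·,a) → {s3} and {s12}.
The partition is now stable with 9 blocks: {s3} | {s0,s4} | {s1} | {s10} | {s2,s5,s7,s11} | {s6} | {s8} | {s9} | {s12}.
s2 and s10 end up in different blocks, so they are distinguishable. For instance, the string 'ε' is accepted from only s10.

No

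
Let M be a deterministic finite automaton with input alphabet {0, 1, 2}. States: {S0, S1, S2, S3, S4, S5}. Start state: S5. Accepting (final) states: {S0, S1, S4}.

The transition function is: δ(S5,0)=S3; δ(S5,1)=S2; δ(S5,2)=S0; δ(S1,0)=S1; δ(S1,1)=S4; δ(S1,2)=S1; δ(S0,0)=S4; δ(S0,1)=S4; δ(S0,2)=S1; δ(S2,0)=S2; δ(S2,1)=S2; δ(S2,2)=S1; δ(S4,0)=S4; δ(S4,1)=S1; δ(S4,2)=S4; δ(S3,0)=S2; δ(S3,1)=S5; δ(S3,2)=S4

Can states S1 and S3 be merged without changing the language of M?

All states are reachable from the start state.
Initial partition by acceptance: {S0,S1,S4} | {S2,S3,S5}.
The partition is now stable with 2 blocks: {S0,S1,S4} | {S2,S3,S5}.
S1 and S3 end up in different blocks, so they are distinguishable. For instance, the string 'ε' is accepted from only S1.

No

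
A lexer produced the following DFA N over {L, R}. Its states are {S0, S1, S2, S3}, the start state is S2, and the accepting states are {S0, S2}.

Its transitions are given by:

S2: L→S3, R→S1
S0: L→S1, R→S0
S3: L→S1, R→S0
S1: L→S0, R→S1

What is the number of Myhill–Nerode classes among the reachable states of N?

Every state is reachable, so we keep all 4.
Initial partition by acceptance: {S0,S2} | {S1,S3}.
On input R, block {S0,S2} splits into {S0} and {S2}.
Refine {S1,S3} on symbol L: members go to different blocks, giving {S1} and {S3}.
Stable partition: {S0} | {S1} | {S2} | {S3} — 4 equivalence classes.

4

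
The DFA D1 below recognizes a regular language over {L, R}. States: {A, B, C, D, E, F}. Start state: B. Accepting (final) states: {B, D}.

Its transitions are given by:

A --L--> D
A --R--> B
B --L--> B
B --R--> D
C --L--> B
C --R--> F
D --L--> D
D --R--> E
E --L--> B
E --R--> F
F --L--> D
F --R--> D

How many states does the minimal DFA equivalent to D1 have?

4

Reachable states from the start: {B,D,E,F}. Unreachable: {A,C} — drop them.
Start with accepting vs non-accepting: {B,D} | {E,F}.
Split {B,D} by δ(·,R) → {B} and {D}.
Split {E,F} by δ(·,L) → {E} and {F}.
Stable partition: {B} | {E} | {D} | {F} — 4 equivalence classes.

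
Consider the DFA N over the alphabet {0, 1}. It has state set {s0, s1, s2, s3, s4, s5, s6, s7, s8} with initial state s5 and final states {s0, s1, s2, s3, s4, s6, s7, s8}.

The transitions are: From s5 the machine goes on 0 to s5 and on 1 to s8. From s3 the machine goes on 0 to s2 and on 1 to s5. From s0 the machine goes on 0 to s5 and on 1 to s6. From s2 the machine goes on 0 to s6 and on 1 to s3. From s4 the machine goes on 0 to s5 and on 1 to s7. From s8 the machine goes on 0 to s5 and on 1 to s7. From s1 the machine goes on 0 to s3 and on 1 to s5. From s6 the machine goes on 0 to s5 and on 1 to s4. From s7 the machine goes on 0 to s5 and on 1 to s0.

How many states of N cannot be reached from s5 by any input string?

3

No path from s5 leads to s1, s2, s3; the other 6 states are all reachable.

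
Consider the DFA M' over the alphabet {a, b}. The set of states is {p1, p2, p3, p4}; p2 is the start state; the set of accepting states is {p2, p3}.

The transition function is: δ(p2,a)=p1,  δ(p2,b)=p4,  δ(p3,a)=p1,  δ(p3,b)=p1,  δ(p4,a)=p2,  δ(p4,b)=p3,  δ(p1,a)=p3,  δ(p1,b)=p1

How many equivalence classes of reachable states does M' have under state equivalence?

Every state is reachable, so we keep all 4.
Initial partition by acceptance: {p2,p3} | {p1,p4}.
Split {p1,p4} by δ(·,b) → {p1} and {p4}.
On input b, block {p2,p3} splits into {p2} and {p3}.
The partition is now stable with 4 blocks: {p2} | {p1} | {p4} | {p3}.

4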